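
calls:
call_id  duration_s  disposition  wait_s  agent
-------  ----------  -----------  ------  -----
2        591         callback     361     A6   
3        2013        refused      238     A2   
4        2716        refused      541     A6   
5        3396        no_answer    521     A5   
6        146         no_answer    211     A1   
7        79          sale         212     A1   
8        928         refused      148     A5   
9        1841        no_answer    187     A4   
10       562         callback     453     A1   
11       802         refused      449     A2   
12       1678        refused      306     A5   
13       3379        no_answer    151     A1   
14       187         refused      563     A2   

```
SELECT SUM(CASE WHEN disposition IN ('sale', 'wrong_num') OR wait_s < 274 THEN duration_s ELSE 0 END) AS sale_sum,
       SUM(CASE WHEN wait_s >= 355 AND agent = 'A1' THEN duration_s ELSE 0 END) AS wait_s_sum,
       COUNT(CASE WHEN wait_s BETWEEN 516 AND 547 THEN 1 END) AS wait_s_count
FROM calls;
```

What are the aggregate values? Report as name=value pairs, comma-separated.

sale_sum=8386, wait_s_sum=562, wait_s_count=2

[sale_sum: disposition IN ('sale', 'wrong_num') OR wait_s < 274]
call_id=2: ✗
call_id=3: ✓ → 2013
call_id=4: ✗
call_id=5: ✗
call_id=6: ✓ → 146
call_id=7: ✓ → 79
call_id=8: ✓ → 928
call_id=9: ✓ → 1841
call_id=10: ✗
call_id=11: ✗
call_id=12: ✗
call_id=13: ✓ → 3379
call_id=14: ✗
sale_sum = 2013 + 146 + 79 + 928 + 1841 + 3379 = 8386
—
[wait_s_sum: wait_s >= 355 AND agent = 'A1']
call_id=2: ✗
call_id=3: ✗
call_id=4: ✗
call_id=5: ✗
call_id=6: ✗
call_id=7: ✗
call_id=8: ✗
call_id=9: ✗
call_id=10: ✓ → 562
call_id=11: ✗
call_id=12: ✗
call_id=13: ✗
call_id=14: ✗
wait_s_sum = 562
—
[wait_s_count: wait_s BETWEEN 516 AND 547]
call_id=2: ✗
call_id=3: ✗
call_id=4: ✓ → 1
call_id=5: ✓ → 1
call_id=6: ✗
call_id=7: ✗
call_id=8: ✗
call_id=9: ✗
call_id=10: ✗
call_id=11: ✗
call_id=12: ✗
call_id=13: ✗
call_id=14: ✗
wait_s_count = COUNT(1, 1) = 2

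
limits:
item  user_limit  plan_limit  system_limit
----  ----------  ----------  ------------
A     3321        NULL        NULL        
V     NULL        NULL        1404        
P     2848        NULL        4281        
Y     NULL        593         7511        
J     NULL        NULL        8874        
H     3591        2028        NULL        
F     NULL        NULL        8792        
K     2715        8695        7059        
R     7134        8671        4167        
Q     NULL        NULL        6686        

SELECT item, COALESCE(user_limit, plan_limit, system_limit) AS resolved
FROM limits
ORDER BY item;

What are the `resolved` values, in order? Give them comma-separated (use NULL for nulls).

3321, 8792, 3591, 8874, 2715, 2848, 6686, 7134, 1404, 593

item=A: user_limit=3321 → 3321
item=F: user_limit=NULL, plan_limit=NULL, system_limit=8792 → 8792
item=H: user_limit=3591 → 3591
item=J: user_limit=NULL, plan_limit=NULL, system_limit=8874 → 8874
item=K: user_limit=2715 → 2715
item=P: user_limit=2848 → 2848
item=Q: user_limit=NULL, plan_limit=NULL, system_limit=6686 → 6686
item=R: user_limit=7134 → 7134
item=V: user_limit=NULL, plan_limit=NULL, system_limit=1404 → 1404
item=Y: user_limit=NULL, plan_limit=593 → 593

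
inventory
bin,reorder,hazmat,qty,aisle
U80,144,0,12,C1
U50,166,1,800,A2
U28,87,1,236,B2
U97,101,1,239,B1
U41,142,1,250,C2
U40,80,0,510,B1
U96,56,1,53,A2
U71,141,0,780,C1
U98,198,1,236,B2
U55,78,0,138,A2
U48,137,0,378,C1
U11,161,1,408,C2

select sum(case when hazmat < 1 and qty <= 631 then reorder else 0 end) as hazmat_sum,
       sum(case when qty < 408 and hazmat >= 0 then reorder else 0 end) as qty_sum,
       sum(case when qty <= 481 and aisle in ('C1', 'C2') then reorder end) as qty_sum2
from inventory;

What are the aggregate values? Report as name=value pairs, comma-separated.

hazmat_sum=439, qty_sum=943, qty_sum2=584

[hazmat_sum: hazmat < 1 and qty <= 631]
bin=U80: ✓ → 144
bin=U50: ✗
bin=U28: ✗
bin=U97: ✗
bin=U41: ✗
bin=U40: ✓ → 80
bin=U96: ✗
bin=U71: ✗
bin=U98: ✗
bin=U55: ✓ → 78
bin=U48: ✓ → 137
bin=U11: ✗
hazmat_sum = 144 + 80 + 78 + 137 = 439
—
[qty_sum: qty < 408 and hazmat >= 0]
bin=U80: ✓ → 144
bin=U50: ✗
bin=U28: ✓ → 87
bin=U97: ✓ → 101
bin=U41: ✓ → 142
bin=U40: ✗
bin=U96: ✓ → 56
bin=U71: ✗
bin=U98: ✓ → 198
bin=U55: ✓ → 78
bin=U48: ✓ → 137
bin=U11: ✗
qty_sum = 144 + 87 + 101 + 142 + 56 + 198 + 78 + 137 = 943
—
[qty_sum2: qty <= 481 and aisle in ('C1', 'C2')]
bin=U80: ✓ → 144
bin=U50: ✗
bin=U28: ✗
bin=U97: ✗
bin=U41: ✓ → 142
bin=U40: ✗
bin=U96: ✗
bin=U71: ✗
bin=U98: ✗
bin=U55: ✗
bin=U48: ✓ → 137
bin=U11: ✓ → 161
qty_sum2 = 144 + 142 + 137 + 161 = 584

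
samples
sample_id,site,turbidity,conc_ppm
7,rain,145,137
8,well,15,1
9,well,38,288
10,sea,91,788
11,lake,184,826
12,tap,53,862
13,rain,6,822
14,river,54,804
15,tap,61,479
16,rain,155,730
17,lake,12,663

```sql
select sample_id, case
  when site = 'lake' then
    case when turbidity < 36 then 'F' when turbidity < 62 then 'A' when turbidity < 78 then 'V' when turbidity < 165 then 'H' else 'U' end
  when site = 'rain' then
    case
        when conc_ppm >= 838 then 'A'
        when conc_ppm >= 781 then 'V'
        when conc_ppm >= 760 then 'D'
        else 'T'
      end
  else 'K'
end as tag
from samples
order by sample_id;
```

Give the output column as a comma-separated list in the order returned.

sample_id=7: site='rain' → inner[ELSE] → T
sample_id=8: site='well' → outer ELSE → K
sample_id=9: site='well' → outer ELSE → K
sample_id=10: site='sea' → outer ELSE → K
sample_id=11: site='lake' → inner[ELSE] → U
sample_id=12: site='tap' → outer ELSE → K
sample_id=13: site='rain' → inner[conc_ppm >= 781] → V
sample_id=14: site='river' → outer ELSE → K
sample_id=15: site='tap' → outer ELSE → K
sample_id=16: site='rain' → inner[ELSE] → T
sample_id=17: site='lake' → inner[turbidity < 36] → F

T, K, K, K, U, K, V, K, K, T, F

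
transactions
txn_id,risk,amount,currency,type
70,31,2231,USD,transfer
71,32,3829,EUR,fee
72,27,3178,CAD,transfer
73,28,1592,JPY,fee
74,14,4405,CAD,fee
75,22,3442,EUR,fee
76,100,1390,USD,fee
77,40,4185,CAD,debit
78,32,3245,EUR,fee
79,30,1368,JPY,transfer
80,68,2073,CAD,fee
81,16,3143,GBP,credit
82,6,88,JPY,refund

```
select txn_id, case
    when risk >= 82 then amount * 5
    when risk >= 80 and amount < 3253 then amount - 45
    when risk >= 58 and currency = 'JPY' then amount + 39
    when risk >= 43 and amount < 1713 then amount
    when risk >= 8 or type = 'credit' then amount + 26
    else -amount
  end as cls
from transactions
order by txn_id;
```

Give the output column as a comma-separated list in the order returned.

2257, 3855, 3204, 1618, 4431, 3468, 6950, 4211, 3271, 1394, 2099, 3169, -88

txn_id=70: risk >= 8 or type = 'credit' → 2257
txn_id=71: risk >= 8 or type = 'credit' → 3855
txn_id=72: risk >= 8 or type = 'credit' → 3204
txn_id=73: risk >= 8 or type = 'credit' → 1618
txn_id=74: risk >= 8 or type = 'credit' → 4431
txn_id=75: risk >= 8 or type = 'credit' → 3468
txn_id=76: risk >= 82 → 6950
txn_id=77: risk >= 8 or type = 'credit' → 4211
txn_id=78: risk >= 8 or type = 'credit' → 3271
txn_id=79: risk >= 8 or type = 'credit' → 1394
txn_id=80: risk >= 8 or type = 'credit' → 2099
txn_id=81: risk >= 8 or type = 'credit' → 3169
txn_id=82: ELSE → -88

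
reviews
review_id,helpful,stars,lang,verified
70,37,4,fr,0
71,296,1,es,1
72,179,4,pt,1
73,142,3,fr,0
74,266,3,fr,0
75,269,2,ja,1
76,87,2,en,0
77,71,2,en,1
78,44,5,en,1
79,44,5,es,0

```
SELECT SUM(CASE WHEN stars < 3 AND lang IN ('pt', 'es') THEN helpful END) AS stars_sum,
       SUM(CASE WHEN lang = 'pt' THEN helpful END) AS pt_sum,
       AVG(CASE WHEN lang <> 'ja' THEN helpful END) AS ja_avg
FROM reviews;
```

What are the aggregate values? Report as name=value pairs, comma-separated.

[stars_sum: stars < 3 AND lang IN ('pt', 'es')]
review_id=70: ✗
review_id=71: ✓ → 296
review_id=72: ✗
review_id=73: ✗
review_id=74: ✗
review_id=75: ✗
review_id=76: ✗
review_id=77: ✗
review_id=78: ✗
review_id=79: ✗
stars_sum = 296
—
[pt_sum: lang = 'pt']
review_id=70: ✗
review_id=71: ✗
review_id=72: ✓ → 179
review_id=73: ✗
review_id=74: ✗
review_id=75: ✗
review_id=76: ✗
review_id=77: ✗
review_id=78: ✗
review_id=79: ✗
pt_sum = 179
—
[ja_avg: lang <> 'ja']
review_id=70: ✓ → 37
review_id=71: ✓ → 296
review_id=72: ✓ → 179
review_id=73: ✓ → 142
review_id=74: ✓ → 266
review_id=75: ✗
review_id=76: ✓ → 87
review_id=77: ✓ → 71
review_id=78: ✓ → 44
review_id=79: ✓ → 44
ja_avg = (37 + 296 + 179 + 142 + 266 + 87 + 71 + 44 + 44) / 9 = 129.5555555556

stars_sum=296, pt_sum=179, ja_avg=129.5555555556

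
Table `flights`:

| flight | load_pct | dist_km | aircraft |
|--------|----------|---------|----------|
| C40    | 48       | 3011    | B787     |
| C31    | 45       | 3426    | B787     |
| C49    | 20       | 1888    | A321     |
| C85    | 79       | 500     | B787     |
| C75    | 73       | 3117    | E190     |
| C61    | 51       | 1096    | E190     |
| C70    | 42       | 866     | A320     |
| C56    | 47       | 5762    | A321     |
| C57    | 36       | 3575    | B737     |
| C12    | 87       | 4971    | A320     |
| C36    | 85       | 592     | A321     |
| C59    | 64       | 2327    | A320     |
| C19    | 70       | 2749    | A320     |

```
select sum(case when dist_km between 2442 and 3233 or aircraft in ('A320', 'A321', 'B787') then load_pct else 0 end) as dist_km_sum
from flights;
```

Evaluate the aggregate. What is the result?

flight=C40: ✓ → 48
flight=C31: ✓ → 45
flight=C49: ✓ → 20
flight=C85: ✓ → 79
flight=C75: ✓ → 73
flight=C61: ✗
flight=C70: ✓ → 42
flight=C56: ✓ → 47
flight=C57: ✗
flight=C12: ✓ → 87
flight=C36: ✓ → 85
flight=C59: ✓ → 64
flight=C19: ✓ → 70
dist_km_sum = 48 + 45 + 20 + 79 + 73 + 42 + 47 + 87 + 85 + 64 + 70 = 660

660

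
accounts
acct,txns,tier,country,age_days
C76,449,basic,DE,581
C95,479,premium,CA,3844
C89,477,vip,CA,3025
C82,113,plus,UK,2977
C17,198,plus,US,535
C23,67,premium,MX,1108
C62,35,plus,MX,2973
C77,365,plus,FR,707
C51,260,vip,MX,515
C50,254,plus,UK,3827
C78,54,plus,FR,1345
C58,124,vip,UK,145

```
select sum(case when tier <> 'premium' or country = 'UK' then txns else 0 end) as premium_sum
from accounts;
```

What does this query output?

acct=C76: ✓ → 449
acct=C95: ✗
acct=C89: ✓ → 477
acct=C82: ✓ → 113
acct=C17: ✓ → 198
acct=C23: ✗
acct=C62: ✓ → 35
acct=C77: ✓ → 365
acct=C51: ✓ → 260
acct=C50: ✓ → 254
acct=C78: ✓ → 54
acct=C58: ✓ → 124
premium_sum = 449 + 477 + 113 + 198 + 35 + 365 + 260 + 254 + 54 + 124 = 2329

2329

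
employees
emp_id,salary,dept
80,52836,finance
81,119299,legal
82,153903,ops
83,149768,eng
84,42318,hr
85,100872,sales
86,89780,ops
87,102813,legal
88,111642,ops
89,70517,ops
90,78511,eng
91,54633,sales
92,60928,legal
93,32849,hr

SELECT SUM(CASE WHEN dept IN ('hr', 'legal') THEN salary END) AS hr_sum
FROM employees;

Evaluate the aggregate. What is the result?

emp_id=80: ✗
emp_id=81: ✓ → 119299
emp_id=82: ✗
emp_id=83: ✗
emp_id=84: ✓ → 42318
emp_id=85: ✗
emp_id=86: ✗
emp_id=87: ✓ → 102813
emp_id=88: ✗
emp_id=89: ✗
emp_id=90: ✗
emp_id=91: ✗
emp_id=92: ✓ → 60928
emp_id=93: ✓ → 32849
hr_sum = 119299 + 42318 + 102813 + 60928 + 32849 = 358207

358207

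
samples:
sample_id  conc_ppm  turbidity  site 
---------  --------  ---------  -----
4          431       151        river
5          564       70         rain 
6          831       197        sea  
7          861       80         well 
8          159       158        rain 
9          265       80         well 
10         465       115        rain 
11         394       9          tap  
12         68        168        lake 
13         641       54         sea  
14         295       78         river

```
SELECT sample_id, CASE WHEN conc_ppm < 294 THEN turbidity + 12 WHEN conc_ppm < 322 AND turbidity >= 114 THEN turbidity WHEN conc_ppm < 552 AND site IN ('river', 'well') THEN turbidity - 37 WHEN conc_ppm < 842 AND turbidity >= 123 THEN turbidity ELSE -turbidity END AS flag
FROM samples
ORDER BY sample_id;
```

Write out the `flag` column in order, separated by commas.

114, -70, 197, -80, 170, 92, -115, -9, 180, -54, 41

sample_id=4: conc_ppm < 552 AND site IN ('river', 'well') → 114
sample_id=5: ELSE → -70
sample_id=6: conc_ppm < 842 AND turbidity >= 123 → 197
sample_id=7: ELSE → -80
sample_id=8: conc_ppm < 294 → 170
sample_id=9: conc_ppm < 294 → 92
sample_id=10: ELSE → -115
sample_id=11: ELSE → -9
sample_id=12: conc_ppm < 294 → 180
sample_id=13: ELSE → -54
sample_id=14: conc_ppm < 552 AND site IN ('river', 'well') → 41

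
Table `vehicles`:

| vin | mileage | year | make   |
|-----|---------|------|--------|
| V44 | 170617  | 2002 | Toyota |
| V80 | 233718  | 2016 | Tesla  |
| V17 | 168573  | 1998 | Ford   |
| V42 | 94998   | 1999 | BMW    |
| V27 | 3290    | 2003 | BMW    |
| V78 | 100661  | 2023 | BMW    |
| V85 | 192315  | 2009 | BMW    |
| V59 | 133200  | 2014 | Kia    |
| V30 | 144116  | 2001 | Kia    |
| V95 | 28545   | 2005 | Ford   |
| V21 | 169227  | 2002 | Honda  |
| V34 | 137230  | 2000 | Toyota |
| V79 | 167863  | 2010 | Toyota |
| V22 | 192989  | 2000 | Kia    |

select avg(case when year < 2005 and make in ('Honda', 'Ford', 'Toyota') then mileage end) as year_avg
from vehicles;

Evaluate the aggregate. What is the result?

161411.75

vin=V44: ✓ → 170617
vin=V80: ✗
vin=V17: ✓ → 168573
vin=V42: ✗
vin=V27: ✗
vin=V78: ✗
vin=V85: ✗
vin=V59: ✗
vin=V30: ✗
vin=V95: ✗
vin=V21: ✓ → 169227
vin=V34: ✓ → 137230
vin=V79: ✗
vin=V22: ✗
year_avg = (170617 + 168573 + 169227 + 137230) / 4 = 161411.75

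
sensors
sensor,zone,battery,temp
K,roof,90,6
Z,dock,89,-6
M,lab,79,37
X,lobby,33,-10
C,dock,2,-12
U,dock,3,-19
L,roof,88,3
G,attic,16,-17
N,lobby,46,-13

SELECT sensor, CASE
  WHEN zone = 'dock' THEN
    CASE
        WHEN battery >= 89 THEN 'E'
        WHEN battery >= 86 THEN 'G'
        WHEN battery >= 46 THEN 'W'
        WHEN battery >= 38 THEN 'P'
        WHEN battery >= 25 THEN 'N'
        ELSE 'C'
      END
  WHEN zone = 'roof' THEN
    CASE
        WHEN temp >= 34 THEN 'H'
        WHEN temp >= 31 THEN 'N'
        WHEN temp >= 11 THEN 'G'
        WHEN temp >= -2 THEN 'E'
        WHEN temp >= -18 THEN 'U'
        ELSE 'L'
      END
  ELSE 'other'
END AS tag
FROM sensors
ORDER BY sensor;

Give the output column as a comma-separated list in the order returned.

sensor=C: zone='dock' → inner[ELSE] → C
sensor=G: zone='attic' → outer ELSE → other
sensor=K: zone='roof' → inner[temp >= -2] → E
sensor=L: zone='roof' → inner[temp >= -2] → E
sensor=M: zone='lab' → outer ELSE → other
sensor=N: zone='lobby' → outer ELSE → other
sensor=U: zone='dock' → inner[ELSE] → C
sensor=X: zone='lobby' → outer ELSE → other
sensor=Z: zone='dock' → inner[battery >= 89] → E

C, other, E, E, other, other, C, other, E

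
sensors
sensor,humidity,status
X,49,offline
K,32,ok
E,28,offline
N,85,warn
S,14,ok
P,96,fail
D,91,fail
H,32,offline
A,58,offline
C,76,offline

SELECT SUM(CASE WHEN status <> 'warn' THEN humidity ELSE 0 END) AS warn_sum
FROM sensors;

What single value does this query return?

476

sensor=X: ✓ → 49
sensor=K: ✓ → 32
sensor=E: ✓ → 28
sensor=N: ✗
sensor=S: ✓ → 14
sensor=P: ✓ → 96
sensor=D: ✓ → 91
sensor=H: ✓ → 32
sensor=A: ✓ → 58
sensor=C: ✓ → 76
warn_sum = 49 + 32 + 28 + 14 + 96 + 91 + 32 + 58 + 76 = 476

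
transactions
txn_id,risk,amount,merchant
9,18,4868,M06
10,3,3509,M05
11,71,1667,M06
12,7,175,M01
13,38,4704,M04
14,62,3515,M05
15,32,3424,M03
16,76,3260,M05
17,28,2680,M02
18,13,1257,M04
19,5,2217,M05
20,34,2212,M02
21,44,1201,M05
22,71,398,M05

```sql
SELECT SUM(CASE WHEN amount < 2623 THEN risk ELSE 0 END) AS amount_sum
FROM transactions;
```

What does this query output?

txn_id=9: ✗
txn_id=10: ✗
txn_id=11: ✓ → 71
txn_id=12: ✓ → 7
txn_id=13: ✗
txn_id=14: ✗
txn_id=15: ✗
txn_id=16: ✗
txn_id=17: ✗
txn_id=18: ✓ → 13
txn_id=19: ✓ → 5
txn_id=20: ✓ → 34
txn_id=21: ✓ → 44
txn_id=22: ✓ → 71
amount_sum = 71 + 7 + 13 + 5 + 34 + 44 + 71 = 245

245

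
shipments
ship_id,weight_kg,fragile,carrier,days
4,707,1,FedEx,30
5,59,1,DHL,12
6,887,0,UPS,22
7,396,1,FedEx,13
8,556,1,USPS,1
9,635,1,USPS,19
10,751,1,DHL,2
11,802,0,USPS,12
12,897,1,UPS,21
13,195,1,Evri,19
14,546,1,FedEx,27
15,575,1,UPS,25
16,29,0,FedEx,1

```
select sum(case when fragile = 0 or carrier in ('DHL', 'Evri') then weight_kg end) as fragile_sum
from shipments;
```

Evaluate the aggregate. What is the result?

2723

ship_id=4: ✗
ship_id=5: ✓ → 59
ship_id=6: ✓ → 887
ship_id=7: ✗
ship_id=8: ✗
ship_id=9: ✗
ship_id=10: ✓ → 751
ship_id=11: ✓ → 802
ship_id=12: ✗
ship_id=13: ✓ → 195
ship_id=14: ✗
ship_id=15: ✗
ship_id=16: ✓ → 29
fragile_sum = 59 + 887 + 751 + 802 + 195 + 29 = 2723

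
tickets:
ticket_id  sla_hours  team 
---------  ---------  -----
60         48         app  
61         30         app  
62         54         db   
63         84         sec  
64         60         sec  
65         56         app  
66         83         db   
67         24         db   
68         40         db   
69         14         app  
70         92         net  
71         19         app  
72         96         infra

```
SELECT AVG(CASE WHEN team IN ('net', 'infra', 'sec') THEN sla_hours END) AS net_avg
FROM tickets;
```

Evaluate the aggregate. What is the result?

83

ticket_id=60: ✗
ticket_id=61: ✗
ticket_id=62: ✗
ticket_id=63: ✓ → 84
ticket_id=64: ✓ → 60
ticket_id=65: ✗
ticket_id=66: ✗
ticket_id=67: ✗
ticket_id=68: ✗
ticket_id=69: ✗
ticket_id=70: ✓ → 92
ticket_id=71: ✗
ticket_id=72: ✓ → 96
net_avg = (84 + 60 + 92 + 96) / 4 = 83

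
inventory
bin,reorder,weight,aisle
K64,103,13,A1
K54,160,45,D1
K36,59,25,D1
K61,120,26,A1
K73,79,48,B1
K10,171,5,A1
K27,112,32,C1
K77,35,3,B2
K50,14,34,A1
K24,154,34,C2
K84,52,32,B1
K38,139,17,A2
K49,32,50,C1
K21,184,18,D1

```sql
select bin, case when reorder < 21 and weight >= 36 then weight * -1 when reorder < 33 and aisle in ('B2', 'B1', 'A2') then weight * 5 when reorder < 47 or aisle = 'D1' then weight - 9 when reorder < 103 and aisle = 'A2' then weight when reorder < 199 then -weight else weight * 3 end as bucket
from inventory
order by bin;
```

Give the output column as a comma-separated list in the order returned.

bin=K10: reorder < 199 → -5
bin=K21: reorder < 47 or aisle = 'D1' → 9
bin=K24: reorder < 199 → -34
bin=K27: reorder < 199 → -32
bin=K36: reorder < 47 or aisle = 'D1' → 16
bin=K38: reorder < 199 → -17
bin=K49: reorder < 47 or aisle = 'D1' → 41
bin=K50: reorder < 47 or aisle = 'D1' → 25
bin=K54: reorder < 47 or aisle = 'D1' → 36
bin=K61: reorder < 199 → -26
bin=K64: reorder < 199 → -13
bin=K73: reorder < 199 → -48
bin=K77: reorder < 47 or aisle = 'D1' → -6
bin=K84: reorder < 199 → -32

-5, 9, -34, -32, 16, -17, 41, 25, 36, -26, -13, -48, -6, -32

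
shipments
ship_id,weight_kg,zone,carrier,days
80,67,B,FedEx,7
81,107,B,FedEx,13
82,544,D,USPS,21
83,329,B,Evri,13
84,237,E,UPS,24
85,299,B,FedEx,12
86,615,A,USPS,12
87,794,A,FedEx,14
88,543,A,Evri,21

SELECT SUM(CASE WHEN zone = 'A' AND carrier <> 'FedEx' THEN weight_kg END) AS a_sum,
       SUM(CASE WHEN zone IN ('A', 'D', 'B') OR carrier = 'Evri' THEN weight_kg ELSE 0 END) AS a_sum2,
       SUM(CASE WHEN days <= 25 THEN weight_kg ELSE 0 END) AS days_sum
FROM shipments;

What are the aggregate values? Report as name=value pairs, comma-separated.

[a_sum: zone = 'A' AND carrier <> 'FedEx']
ship_id=80: ✗
ship_id=81: ✗
ship_id=82: ✗
ship_id=83: ✗
ship_id=84: ✗
ship_id=85: ✗
ship_id=86: ✓ → 615
ship_id=87: ✗
ship_id=88: ✓ → 543
a_sum = 615 + 543 = 1158
—
[a_sum2: zone IN ('A', 'D', 'B') OR carrier = 'Evri']
ship_id=80: ✓ → 67
ship_id=81: ✓ → 107
ship_id=82: ✓ → 544
ship_id=83: ✓ → 329
ship_id=84: ✗
ship_id=85: ✓ → 299
ship_id=86: ✓ → 615
ship_id=87: ✓ → 794
ship_id=88: ✓ → 543
a_sum2 = 67 + 107 + 544 + 329 + 299 + 615 + 794 + 543 = 3298
—
[days_sum: days <= 25]
ship_id=80: ✓ → 67
ship_id=81: ✓ → 107
ship_id=82: ✓ → 544
ship_id=83: ✓ → 329
ship_id=84: ✓ → 237
ship_id=85: ✓ → 299
ship_id=86: ✓ → 615
ship_id=87: ✓ → 794
ship_id=88: ✓ → 543
days_sum = 67 + 107 + 544 + 329 + 237 + 299 + 615 + 794 + 543 = 3535

a_sum=1158, a_sum2=3298, days_sum=3535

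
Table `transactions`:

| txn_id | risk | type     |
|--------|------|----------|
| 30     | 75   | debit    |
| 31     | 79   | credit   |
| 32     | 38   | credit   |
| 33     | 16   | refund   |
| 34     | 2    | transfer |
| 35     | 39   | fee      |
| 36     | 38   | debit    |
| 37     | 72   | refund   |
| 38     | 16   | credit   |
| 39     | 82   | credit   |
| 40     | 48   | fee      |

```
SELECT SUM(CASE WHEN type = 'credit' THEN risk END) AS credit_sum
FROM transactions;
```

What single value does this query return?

txn_id=30: ✗
txn_id=31: ✓ → 79
txn_id=32: ✓ → 38
txn_id=33: ✗
txn_id=34: ✗
txn_id=35: ✗
txn_id=36: ✗
txn_id=37: ✗
txn_id=38: ✓ → 16
txn_id=39: ✓ → 82
txn_id=40: ✗
credit_sum = 79 + 38 + 16 + 82 = 215

215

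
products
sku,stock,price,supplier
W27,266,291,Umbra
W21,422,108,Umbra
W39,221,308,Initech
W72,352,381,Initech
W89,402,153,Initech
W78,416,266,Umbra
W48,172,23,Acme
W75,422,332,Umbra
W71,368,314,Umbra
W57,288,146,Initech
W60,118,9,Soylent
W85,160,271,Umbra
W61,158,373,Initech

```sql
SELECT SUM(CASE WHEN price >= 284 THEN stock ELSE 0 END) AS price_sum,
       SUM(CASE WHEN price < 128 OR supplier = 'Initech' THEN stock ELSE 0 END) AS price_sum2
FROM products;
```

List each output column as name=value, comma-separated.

[price_sum: price >= 284]
sku=W27: ✓ → 266
sku=W21: ✗
sku=W39: ✓ → 221
sku=W72: ✓ → 352
sku=W89: ✗
sku=W78: ✗
sku=W48: ✗
sku=W75: ✓ → 422
sku=W71: ✓ → 368
sku=W57: ✗
sku=W60: ✗
sku=W85: ✗
sku=W61: ✓ → 158
price_sum = 266 + 221 + 352 + 422 + 368 + 158 = 1787
—
[price_sum2: price < 128 OR supplier = 'Initech']
sku=W27: ✗
sku=W21: ✓ → 422
sku=W39: ✓ → 221
sku=W72: ✓ → 352
sku=W89: ✓ → 402
sku=W78: ✗
sku=W48: ✓ → 172
sku=W75: ✗
sku=W71: ✗
sku=W57: ✓ → 288
sku=W60: ✓ → 118
sku=W85: ✗
sku=W61: ✓ → 158
price_sum2 = 422 + 221 + 352 + 402 + 172 + 288 + 118 + 158 = 2133

price_sum=1787, price_sum2=2133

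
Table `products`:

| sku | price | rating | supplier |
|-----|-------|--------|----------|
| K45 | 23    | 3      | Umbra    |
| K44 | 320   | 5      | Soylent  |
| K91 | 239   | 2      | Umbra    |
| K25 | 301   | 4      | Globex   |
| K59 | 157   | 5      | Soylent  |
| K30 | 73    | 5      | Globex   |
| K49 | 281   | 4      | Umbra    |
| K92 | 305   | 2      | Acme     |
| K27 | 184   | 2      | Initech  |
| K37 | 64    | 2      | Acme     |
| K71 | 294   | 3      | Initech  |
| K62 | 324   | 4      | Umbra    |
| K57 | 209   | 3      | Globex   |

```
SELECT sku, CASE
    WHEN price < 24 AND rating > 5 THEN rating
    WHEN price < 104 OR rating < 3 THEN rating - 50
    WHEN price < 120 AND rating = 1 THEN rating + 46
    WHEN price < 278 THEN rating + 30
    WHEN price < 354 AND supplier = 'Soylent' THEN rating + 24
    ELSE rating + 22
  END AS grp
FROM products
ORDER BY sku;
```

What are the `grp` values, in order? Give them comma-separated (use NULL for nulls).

26, -48, -45, -48, 29, -47, 26, 33, 35, 26, 25, -48, -48

sku=K25: ELSE → 26
sku=K27: price < 104 OR rating < 3 → -48
sku=K30: price < 104 OR rating < 3 → -45
sku=K37: price < 104 OR rating < 3 → -48
sku=K44: price < 354 AND supplier = 'Soylent' → 29
sku=K45: price < 104 OR rating < 3 → -47
sku=K49: ELSE → 26
sku=K57: price < 278 → 33
sku=K59: price < 278 → 35
sku=K62: ELSE → 26
sku=K71: ELSE → 25
sku=K91: price < 104 OR rating < 3 → -48
sku=K92: price < 104 OR rating < 3 → -48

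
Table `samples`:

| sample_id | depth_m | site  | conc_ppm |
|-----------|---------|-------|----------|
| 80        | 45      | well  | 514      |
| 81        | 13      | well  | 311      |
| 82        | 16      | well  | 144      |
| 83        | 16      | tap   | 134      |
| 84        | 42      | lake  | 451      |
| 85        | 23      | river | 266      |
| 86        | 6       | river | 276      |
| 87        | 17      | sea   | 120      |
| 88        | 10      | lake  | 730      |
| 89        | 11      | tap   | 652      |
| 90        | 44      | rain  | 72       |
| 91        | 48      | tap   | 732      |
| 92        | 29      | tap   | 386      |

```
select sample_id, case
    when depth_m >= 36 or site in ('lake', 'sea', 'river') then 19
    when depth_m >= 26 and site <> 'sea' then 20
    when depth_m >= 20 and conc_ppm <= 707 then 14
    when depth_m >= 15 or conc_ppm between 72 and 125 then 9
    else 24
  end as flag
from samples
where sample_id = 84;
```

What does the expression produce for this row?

19

sample_id = 84: depth_m=42, site=lake, conc_ppm=451.
depth_m >= 36 or site in ('lake', 'sea', 'river') → true → 19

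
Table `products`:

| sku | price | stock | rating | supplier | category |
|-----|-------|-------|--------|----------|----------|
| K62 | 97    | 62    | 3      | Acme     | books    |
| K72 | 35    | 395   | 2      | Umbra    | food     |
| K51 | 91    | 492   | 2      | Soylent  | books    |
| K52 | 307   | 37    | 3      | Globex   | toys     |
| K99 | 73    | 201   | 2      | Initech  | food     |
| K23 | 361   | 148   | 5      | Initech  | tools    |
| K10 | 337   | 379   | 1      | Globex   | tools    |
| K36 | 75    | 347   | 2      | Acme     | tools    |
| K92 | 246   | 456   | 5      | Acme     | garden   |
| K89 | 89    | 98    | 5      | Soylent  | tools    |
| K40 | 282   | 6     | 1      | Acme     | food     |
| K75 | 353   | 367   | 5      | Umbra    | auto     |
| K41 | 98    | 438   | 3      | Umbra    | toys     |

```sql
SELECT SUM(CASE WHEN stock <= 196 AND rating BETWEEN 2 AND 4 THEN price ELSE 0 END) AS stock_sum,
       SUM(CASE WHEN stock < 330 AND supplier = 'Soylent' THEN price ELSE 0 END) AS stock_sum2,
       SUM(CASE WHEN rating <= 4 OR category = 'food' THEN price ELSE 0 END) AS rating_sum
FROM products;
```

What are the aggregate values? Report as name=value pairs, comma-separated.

[stock_sum: stock <= 196 AND rating BETWEEN 2 AND 4]
sku=K62: ✓ → 97
sku=K72: ✗
sku=K51: ✗
sku=K52: ✓ → 307
sku=K99: ✗
sku=K23: ✗
sku=K10: ✗
sku=K36: ✗
sku=K92: ✗
sku=K89: ✗
sku=K40: ✗
sku=K75: ✗
sku=K41: ✗
stock_sum = 97 + 307 = 404
—
[stock_sum2: stock < 330 AND supplier = 'Soylent']
sku=K62: ✗
sku=K72: ✗
sku=K51: ✗
sku=K52: ✗
sku=K99: ✗
sku=K23: ✗
sku=K10: ✗
sku=K36: ✗
sku=K92: ✗
sku=K89: ✓ → 89
sku=K40: ✗
sku=K75: ✗
sku=K41: ✗
stock_sum2 = 89
—
[rating_sum: rating <= 4 OR category = 'food']
sku=K62: ✓ → 97
sku=K72: ✓ → 35
sku=K51: ✓ → 91
sku=K52: ✓ → 307
sku=K99: ✓ → 73
sku=K23: ✗
sku=K10: ✓ → 337
sku=K36: ✓ → 75
sku=K92: ✗
sku=K89: ✗
sku=K40: ✓ → 282
sku=K75: ✗
sku=K41: ✓ → 98
rating_sum = 97 + 35 + 91 + 307 + 73 + 337 + 75 + 282 + 98 = 1395

stock_sum=404, stock_sum2=89, rating_sum=1395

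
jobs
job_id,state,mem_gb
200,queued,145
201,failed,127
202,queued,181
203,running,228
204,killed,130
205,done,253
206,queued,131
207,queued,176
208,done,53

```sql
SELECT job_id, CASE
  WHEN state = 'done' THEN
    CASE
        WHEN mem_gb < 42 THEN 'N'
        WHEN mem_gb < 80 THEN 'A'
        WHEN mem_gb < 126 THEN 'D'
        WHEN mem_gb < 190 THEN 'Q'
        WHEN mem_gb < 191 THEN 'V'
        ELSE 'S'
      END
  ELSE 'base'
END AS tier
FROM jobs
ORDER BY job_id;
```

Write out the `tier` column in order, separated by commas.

base, base, base, base, base, S, base, base, A

job_id=200: state='queued' → outer ELSE → base
job_id=201: state='failed' → outer ELSE → base
job_id=202: state='queued' → outer ELSE → base
job_id=203: state='running' → outer ELSE → base
job_id=204: state='killed' → outer ELSE → base
job_id=205: state='done' → inner[ELSE] → S
job_id=206: state='queued' → outer ELSE → base
job_id=207: state='queued' → outer ELSE → base
job_id=208: state='done' → inner[mem_gb < 80] → A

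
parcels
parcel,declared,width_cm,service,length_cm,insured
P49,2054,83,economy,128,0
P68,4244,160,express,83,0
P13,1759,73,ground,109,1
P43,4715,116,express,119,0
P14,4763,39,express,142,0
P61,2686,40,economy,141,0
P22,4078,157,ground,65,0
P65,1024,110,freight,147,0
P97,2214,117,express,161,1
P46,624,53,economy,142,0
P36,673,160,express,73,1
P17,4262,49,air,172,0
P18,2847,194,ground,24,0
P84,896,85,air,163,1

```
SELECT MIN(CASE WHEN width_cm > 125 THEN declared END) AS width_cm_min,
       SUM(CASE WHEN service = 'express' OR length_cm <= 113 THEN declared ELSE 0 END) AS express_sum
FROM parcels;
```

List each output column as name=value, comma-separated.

width_cm_min=673, express_sum=25293

[width_cm_min: width_cm > 125]
parcel=P49: ✗
parcel=P68: ✓ → 4244
parcel=P13: ✗
parcel=P43: ✗
parcel=P14: ✗
parcel=P61: ✗
parcel=P22: ✓ → 4078
parcel=P65: ✗
parcel=P97: ✗
parcel=P46: ✗
parcel=P36: ✓ → 673
parcel=P17: ✗
parcel=P18: ✓ → 2847
parcel=P84: ✗
width_cm_min = MIN(4244, 4078, 673, 2847) = 673
—
[express_sum: service = 'express' OR length_cm <= 113]
parcel=P49: ✗
parcel=P68: ✓ → 4244
parcel=P13: ✓ → 1759
parcel=P43: ✓ → 4715
parcel=P14: ✓ → 4763
parcel=P61: ✗
parcel=P22: ✓ → 4078
parcel=P65: ✗
parcel=P97: ✓ → 2214
parcel=P46: ✗
parcel=P36: ✓ → 673
parcel=P17: ✗
parcel=P18: ✓ → 2847
parcel=P84: ✗
express_sum = 4244 + 1759 + 4715 + 4763 + 4078 + 2214 + 673 + 2847 = 25293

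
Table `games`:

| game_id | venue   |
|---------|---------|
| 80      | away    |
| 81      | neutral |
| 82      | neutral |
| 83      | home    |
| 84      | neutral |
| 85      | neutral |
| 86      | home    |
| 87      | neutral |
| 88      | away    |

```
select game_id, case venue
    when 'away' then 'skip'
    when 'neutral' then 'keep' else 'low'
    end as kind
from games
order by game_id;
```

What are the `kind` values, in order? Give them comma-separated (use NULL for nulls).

skip, keep, keep, low, keep, keep, low, keep, skip

game_id=80: venue='away' → skip
game_id=81: venue='neutral' → keep
game_id=82: venue='neutral' → keep
game_id=83: ELSE → low
game_id=84: venue='neutral' → keep
game_id=85: venue='neutral' → keep
game_id=86: ELSE → low
game_id=87: venue='neutral' → keep
game_id=88: venue='away' → skip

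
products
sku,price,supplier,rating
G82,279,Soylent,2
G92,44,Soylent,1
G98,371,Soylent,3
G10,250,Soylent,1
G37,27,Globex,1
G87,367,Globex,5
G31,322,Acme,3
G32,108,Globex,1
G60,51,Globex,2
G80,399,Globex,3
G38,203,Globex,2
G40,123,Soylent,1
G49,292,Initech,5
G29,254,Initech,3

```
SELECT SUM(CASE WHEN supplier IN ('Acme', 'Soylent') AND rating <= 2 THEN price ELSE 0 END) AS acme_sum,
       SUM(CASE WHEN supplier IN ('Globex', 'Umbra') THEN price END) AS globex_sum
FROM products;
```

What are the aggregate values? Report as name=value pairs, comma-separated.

acme_sum=696, globex_sum=1155

[acme_sum: supplier IN ('Acme', 'Soylent') AND rating <= 2]
sku=G82: ✓ → 279
sku=G92: ✓ → 44
sku=G98: ✗
sku=G10: ✓ → 250
sku=G37: ✗
sku=G87: ✗
sku=G31: ✗
sku=G32: ✗
sku=G60: ✗
sku=G80: ✗
sku=G38: ✗
sku=G40: ✓ → 123
sku=G49: ✗
sku=G29: ✗
acme_sum = 279 + 44 + 250 + 123 = 696
—
[globex_sum: supplier IN ('Globex', 'Umbra')]
sku=G82: ✗
sku=G92: ✗
sku=G98: ✗
sku=G10: ✗
sku=G37: ✓ → 27
sku=G87: ✓ → 367
sku=G31: ✗
sku=G32: ✓ → 108
sku=G60: ✓ → 51
sku=G80: ✓ → 399
sku=G38: ✓ → 203
sku=G40: ✗
sku=G49: ✗
sku=G29: ✗
globex_sum = 27 + 367 + 108 + 51 + 399 + 203 = 1155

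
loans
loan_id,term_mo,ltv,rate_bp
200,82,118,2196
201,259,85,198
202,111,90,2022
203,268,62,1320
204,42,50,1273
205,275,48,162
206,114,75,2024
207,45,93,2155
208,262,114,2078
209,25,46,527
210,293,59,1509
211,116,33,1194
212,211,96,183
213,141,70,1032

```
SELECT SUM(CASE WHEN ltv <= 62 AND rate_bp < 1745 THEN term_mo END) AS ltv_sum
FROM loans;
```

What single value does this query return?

loan_id=200: ✗
loan_id=201: ✗
loan_id=202: ✗
loan_id=203: ✓ → 268
loan_id=204: ✓ → 42
loan_id=205: ✓ → 275
loan_id=206: ✗
loan_id=207: ✗
loan_id=208: ✗
loan_id=209: ✓ → 25
loan_id=210: ✓ → 293
loan_id=211: ✓ → 116
loan_id=212: ✗
loan_id=213: ✗
ltv_sum = 268 + 42 + 275 + 25 + 293 + 116 = 1019

1019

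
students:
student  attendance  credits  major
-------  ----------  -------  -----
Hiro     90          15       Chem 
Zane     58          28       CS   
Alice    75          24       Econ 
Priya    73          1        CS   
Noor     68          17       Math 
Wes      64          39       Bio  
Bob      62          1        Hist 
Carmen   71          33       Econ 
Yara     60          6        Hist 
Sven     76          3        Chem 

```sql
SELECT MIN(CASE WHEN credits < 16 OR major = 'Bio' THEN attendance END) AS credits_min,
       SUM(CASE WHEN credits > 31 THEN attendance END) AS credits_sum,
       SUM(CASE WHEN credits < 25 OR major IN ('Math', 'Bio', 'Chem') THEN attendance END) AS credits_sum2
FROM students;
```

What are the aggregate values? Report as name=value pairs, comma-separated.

[credits_min: credits < 16 OR major = 'Bio']
student=Hiro: ✓ → 90
student=Zane: ✗
student=Alice: ✗
student=Priya: ✓ → 73
student=Noor: ✗
student=Wes: ✓ → 64
student=Bob: ✓ → 62
student=Carmen: ✗
student=Yara: ✓ → 60
student=Sven: ✓ → 76
credits_min = MIN(90, 73, 64, 62, 60, 76) = 60
—
[credits_sum: credits > 31]
student=Hiro: ✗
student=Zane: ✗
student=Alice: ✗
student=Priya: ✗
student=Noor: ✗
student=Wes: ✓ → 64
student=Bob: ✗
student=Carmen: ✓ → 71
student=Yara: ✗
student=Sven: ✗
credits_sum = 64 + 71 = 135
—
[credits_sum2: credits < 25 OR major IN ('Math', 'Bio', 'Chem')]
student=Hiro: ✓ → 90
student=Zane: ✗
student=Alice: ✓ → 75
student=Priya: ✓ → 73
student=Noor: ✓ → 68
student=Wes: ✓ → 64
student=Bob: ✓ → 62
student=Carmen: ✗
student=Yara: ✓ → 60
student=Sven: ✓ → 76
credits_sum2 = 90 + 75 + 73 + 68 + 64 + 62 + 60 + 76 = 568

credits_min=60, credits_sum=135, credits_sum2=568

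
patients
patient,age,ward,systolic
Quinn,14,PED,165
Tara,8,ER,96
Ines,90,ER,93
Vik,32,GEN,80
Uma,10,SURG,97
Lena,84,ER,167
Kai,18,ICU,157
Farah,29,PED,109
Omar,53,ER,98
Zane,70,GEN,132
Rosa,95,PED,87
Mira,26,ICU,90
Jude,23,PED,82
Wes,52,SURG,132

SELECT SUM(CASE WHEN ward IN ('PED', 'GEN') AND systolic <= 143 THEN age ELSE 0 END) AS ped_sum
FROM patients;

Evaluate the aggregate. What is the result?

249

patient=Quinn: ✗
patient=Tara: ✗
patient=Ines: ✗
patient=Vik: ✓ → 32
patient=Uma: ✗
patient=Lena: ✗
patient=Kai: ✗
patient=Farah: ✓ → 29
patient=Omar: ✗
patient=Zane: ✓ → 70
patient=Rosa: ✓ → 95
patient=Mira: ✗
patient=Jude: ✓ → 23
patient=Wes: ✗
ped_sum = 32 + 29 + 70 + 95 + 23 = 249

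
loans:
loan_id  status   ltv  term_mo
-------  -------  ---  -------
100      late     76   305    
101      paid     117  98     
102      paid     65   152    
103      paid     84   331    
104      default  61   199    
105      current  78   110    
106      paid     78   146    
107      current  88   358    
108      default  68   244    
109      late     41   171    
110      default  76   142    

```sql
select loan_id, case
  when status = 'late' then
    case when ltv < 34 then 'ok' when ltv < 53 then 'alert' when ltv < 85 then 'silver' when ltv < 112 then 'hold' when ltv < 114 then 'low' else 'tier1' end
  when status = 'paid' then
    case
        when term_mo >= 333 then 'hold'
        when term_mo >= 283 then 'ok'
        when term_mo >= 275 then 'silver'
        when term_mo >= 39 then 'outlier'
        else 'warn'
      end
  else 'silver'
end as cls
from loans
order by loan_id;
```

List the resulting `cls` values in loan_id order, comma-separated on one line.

silver, outlier, outlier, ok, silver, silver, outlier, silver, silver, alert, silver

loan_id=100: status='late' → inner[ltv < 85] → silver
loan_id=101: status='paid' → inner[term_mo >= 39] → outlier
loan_id=102: status='paid' → inner[term_mo >= 39] → outlier
loan_id=103: status='paid' → inner[term_mo >= 283] → ok
loan_id=104: status='default' → outer ELSE → silver
loan_id=105: status='current' → outer ELSE → silver
loan_id=106: status='paid' → inner[term_mo >= 39] → outlier
loan_id=107: status='current' → outer ELSE → silver
loan_id=108: status='default' → outer ELSE → silver
loan_id=109: status='late' → inner[ltv < 53] → alert
loan_id=110: status='default' → outer ELSE → silver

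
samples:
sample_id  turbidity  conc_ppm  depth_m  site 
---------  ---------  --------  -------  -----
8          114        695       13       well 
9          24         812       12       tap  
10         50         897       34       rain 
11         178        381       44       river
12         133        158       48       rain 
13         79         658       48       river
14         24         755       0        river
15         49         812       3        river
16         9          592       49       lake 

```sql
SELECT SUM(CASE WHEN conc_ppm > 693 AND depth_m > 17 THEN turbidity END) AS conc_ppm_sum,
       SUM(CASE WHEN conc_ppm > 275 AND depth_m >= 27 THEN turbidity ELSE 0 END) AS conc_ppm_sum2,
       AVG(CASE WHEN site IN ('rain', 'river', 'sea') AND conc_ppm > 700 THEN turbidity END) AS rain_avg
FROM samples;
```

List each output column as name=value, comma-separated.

conc_ppm_sum=50, conc_ppm_sum2=316, rain_avg=41

[conc_ppm_sum: conc_ppm > 693 AND depth_m > 17]
sample_id=8: ✗
sample_id=9: ✗
sample_id=10: ✓ → 50
sample_id=11: ✗
sample_id=12: ✗
sample_id=13: ✗
sample_id=14: ✗
sample_id=15: ✗
sample_id=16: ✗
conc_ppm_sum = 50
—
[conc_ppm_sum2: conc_ppm > 275 AND depth_m >= 27]
sample_id=8: ✗
sample_id=9: ✗
sample_id=10: ✓ → 50
sample_id=11: ✓ → 178
sample_id=12: ✗
sample_id=13: ✓ → 79
sample_id=14: ✗
sample_id=15: ✗
sample_id=16: ✓ → 9
conc_ppm_sum2 = 50 + 178 + 79 + 9 = 316
—
[rain_avg: site IN ('rain', 'river', 'sea') AND conc_ppm > 700]
sample_id=8: ✗
sample_id=9: ✗
sample_id=10: ✓ → 50
sample_id=11: ✗
sample_id=12: ✗
sample_id=13: ✗
sample_id=14: ✓ → 24
sample_id=15: ✓ → 49
sample_id=16: ✗
rain_avg = (50 + 24 + 49) / 3 = 41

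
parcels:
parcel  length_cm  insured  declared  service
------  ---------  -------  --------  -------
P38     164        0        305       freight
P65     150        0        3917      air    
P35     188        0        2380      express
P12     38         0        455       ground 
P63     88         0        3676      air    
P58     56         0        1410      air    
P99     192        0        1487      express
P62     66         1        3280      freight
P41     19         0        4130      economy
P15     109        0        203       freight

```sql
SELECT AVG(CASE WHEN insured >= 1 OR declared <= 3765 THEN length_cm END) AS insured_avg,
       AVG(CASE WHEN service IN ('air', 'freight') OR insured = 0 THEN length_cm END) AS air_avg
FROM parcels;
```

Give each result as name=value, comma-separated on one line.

insured_avg=112.625, air_avg=107

[insured_avg: insured >= 1 OR declared <= 3765]
parcel=P38: ✓ → 164
parcel=P65: ✗
parcel=P35: ✓ → 188
parcel=P12: ✓ → 38
parcel=P63: ✓ → 88
parcel=P58: ✓ → 56
parcel=P99: ✓ → 192
parcel=P62: ✓ → 66
parcel=P41: ✗
parcel=P15: ✓ → 109
insured_avg = (164 + 188 + 38 + 88 + 56 + 192 + 66 + 109) / 8 = 112.625
—
[air_avg: service IN ('air', 'freight') OR insured = 0]
parcel=P38: ✓ → 164
parcel=P65: ✓ → 150
parcel=P35: ✓ → 188
parcel=P12: ✓ → 38
parcel=P63: ✓ → 88
parcel=P58: ✓ → 56
parcel=P99: ✓ → 192
parcel=P62: ✓ → 66
parcel=P41: ✓ → 19
parcel=P15: ✓ → 109
air_avg = (164 + 150 + 188 + 38 + 88 + 56 + 192 + 66 + 19 + 109) / 10 = 107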